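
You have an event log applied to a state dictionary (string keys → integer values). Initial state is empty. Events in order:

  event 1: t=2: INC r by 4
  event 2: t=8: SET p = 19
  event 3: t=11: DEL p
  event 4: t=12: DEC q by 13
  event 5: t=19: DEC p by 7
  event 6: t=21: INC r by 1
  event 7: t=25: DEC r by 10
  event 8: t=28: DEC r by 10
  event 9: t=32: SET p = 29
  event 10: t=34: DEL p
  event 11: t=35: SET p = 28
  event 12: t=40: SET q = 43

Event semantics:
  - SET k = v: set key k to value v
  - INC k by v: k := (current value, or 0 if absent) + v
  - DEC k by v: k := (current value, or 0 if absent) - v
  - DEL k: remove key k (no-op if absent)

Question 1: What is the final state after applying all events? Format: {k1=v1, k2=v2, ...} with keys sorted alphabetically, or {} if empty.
Answer: {p=28, q=43, r=-15}

Derivation:
  after event 1 (t=2: INC r by 4): {r=4}
  after event 2 (t=8: SET p = 19): {p=19, r=4}
  after event 3 (t=11: DEL p): {r=4}
  after event 4 (t=12: DEC q by 13): {q=-13, r=4}
  after event 5 (t=19: DEC p by 7): {p=-7, q=-13, r=4}
  after event 6 (t=21: INC r by 1): {p=-7, q=-13, r=5}
  after event 7 (t=25: DEC r by 10): {p=-7, q=-13, r=-5}
  after event 8 (t=28: DEC r by 10): {p=-7, q=-13, r=-15}
  after event 9 (t=32: SET p = 29): {p=29, q=-13, r=-15}
  after event 10 (t=34: DEL p): {q=-13, r=-15}
  after event 11 (t=35: SET p = 28): {p=28, q=-13, r=-15}
  after event 12 (t=40: SET q = 43): {p=28, q=43, r=-15}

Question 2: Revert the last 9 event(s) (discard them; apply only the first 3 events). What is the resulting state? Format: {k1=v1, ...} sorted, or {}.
Answer: {r=4}

Derivation:
Keep first 3 events (discard last 9):
  after event 1 (t=2: INC r by 4): {r=4}
  after event 2 (t=8: SET p = 19): {p=19, r=4}
  after event 3 (t=11: DEL p): {r=4}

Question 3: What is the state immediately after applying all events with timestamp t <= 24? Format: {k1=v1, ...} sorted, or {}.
Apply events with t <= 24 (6 events):
  after event 1 (t=2: INC r by 4): {r=4}
  after event 2 (t=8: SET p = 19): {p=19, r=4}
  after event 3 (t=11: DEL p): {r=4}
  after event 4 (t=12: DEC q by 13): {q=-13, r=4}
  after event 5 (t=19: DEC p by 7): {p=-7, q=-13, r=4}
  after event 6 (t=21: INC r by 1): {p=-7, q=-13, r=5}

Answer: {p=-7, q=-13, r=5}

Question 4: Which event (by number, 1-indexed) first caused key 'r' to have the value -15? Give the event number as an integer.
Answer: 8

Derivation:
Looking for first event where r becomes -15:
  event 1: r = 4
  event 2: r = 4
  event 3: r = 4
  event 4: r = 4
  event 5: r = 4
  event 6: r = 5
  event 7: r = -5
  event 8: r -5 -> -15  <-- first match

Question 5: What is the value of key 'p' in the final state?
Track key 'p' through all 12 events:
  event 1 (t=2: INC r by 4): p unchanged
  event 2 (t=8: SET p = 19): p (absent) -> 19
  event 3 (t=11: DEL p): p 19 -> (absent)
  event 4 (t=12: DEC q by 13): p unchanged
  event 5 (t=19: DEC p by 7): p (absent) -> -7
  event 6 (t=21: INC r by 1): p unchanged
  event 7 (t=25: DEC r by 10): p unchanged
  event 8 (t=28: DEC r by 10): p unchanged
  event 9 (t=32: SET p = 29): p -7 -> 29
  event 10 (t=34: DEL p): p 29 -> (absent)
  event 11 (t=35: SET p = 28): p (absent) -> 28
  event 12 (t=40: SET q = 43): p unchanged
Final: p = 28

Answer: 28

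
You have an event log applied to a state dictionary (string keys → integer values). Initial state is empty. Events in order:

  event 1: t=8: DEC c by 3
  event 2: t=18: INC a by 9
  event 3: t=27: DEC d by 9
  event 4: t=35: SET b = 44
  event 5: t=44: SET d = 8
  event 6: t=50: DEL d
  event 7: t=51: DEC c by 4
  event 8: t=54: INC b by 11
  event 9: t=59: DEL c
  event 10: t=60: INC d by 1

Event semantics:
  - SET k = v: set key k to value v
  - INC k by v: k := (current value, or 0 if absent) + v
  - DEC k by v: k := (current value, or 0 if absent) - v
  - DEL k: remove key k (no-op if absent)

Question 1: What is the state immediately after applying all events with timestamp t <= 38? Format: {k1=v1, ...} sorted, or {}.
Apply events with t <= 38 (4 events):
  after event 1 (t=8: DEC c by 3): {c=-3}
  after event 2 (t=18: INC a by 9): {a=9, c=-3}
  after event 3 (t=27: DEC d by 9): {a=9, c=-3, d=-9}
  after event 4 (t=35: SET b = 44): {a=9, b=44, c=-3, d=-9}

Answer: {a=9, b=44, c=-3, d=-9}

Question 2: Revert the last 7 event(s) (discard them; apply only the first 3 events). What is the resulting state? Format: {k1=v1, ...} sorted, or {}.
Keep first 3 events (discard last 7):
  after event 1 (t=8: DEC c by 3): {c=-3}
  after event 2 (t=18: INC a by 9): {a=9, c=-3}
  after event 3 (t=27: DEC d by 9): {a=9, c=-3, d=-9}

Answer: {a=9, c=-3, d=-9}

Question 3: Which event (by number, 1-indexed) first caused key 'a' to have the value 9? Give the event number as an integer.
Answer: 2

Derivation:
Looking for first event where a becomes 9:
  event 2: a (absent) -> 9  <-- first match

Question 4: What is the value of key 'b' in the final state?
Track key 'b' through all 10 events:
  event 1 (t=8: DEC c by 3): b unchanged
  event 2 (t=18: INC a by 9): b unchanged
  event 3 (t=27: DEC d by 9): b unchanged
  event 4 (t=35: SET b = 44): b (absent) -> 44
  event 5 (t=44: SET d = 8): b unchanged
  event 6 (t=50: DEL d): b unchanged
  event 7 (t=51: DEC c by 4): b unchanged
  event 8 (t=54: INC b by 11): b 44 -> 55
  event 9 (t=59: DEL c): b unchanged
  event 10 (t=60: INC d by 1): b unchanged
Final: b = 55

Answer: 55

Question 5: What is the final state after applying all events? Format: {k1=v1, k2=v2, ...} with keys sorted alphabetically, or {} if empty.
  after event 1 (t=8: DEC c by 3): {c=-3}
  after event 2 (t=18: INC a by 9): {a=9, c=-3}
  after event 3 (t=27: DEC d by 9): {a=9, c=-3, d=-9}
  after event 4 (t=35: SET b = 44): {a=9, b=44, c=-3, d=-9}
  after event 5 (t=44: SET d = 8): {a=9, b=44, c=-3, d=8}
  after event 6 (t=50: DEL d): {a=9, b=44, c=-3}
  after event 7 (t=51: DEC c by 4): {a=9, b=44, c=-7}
  after event 8 (t=54: INC b by 11): {a=9, b=55, c=-7}
  after event 9 (t=59: DEL c): {a=9, b=55}
  after event 10 (t=60: INC d by 1): {a=9, b=55, d=1}

Answer: {a=9, b=55, d=1}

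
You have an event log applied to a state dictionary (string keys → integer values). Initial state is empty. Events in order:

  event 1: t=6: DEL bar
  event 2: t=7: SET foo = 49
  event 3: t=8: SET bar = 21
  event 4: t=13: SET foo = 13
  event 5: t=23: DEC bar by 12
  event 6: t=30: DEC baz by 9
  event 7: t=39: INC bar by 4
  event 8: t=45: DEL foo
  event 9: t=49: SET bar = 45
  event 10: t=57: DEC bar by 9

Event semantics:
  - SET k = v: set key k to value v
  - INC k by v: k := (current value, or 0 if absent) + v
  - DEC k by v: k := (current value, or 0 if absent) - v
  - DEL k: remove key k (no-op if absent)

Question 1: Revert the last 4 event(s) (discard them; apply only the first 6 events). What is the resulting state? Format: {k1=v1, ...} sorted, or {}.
Answer: {bar=9, baz=-9, foo=13}

Derivation:
Keep first 6 events (discard last 4):
  after event 1 (t=6: DEL bar): {}
  after event 2 (t=7: SET foo = 49): {foo=49}
  after event 3 (t=8: SET bar = 21): {bar=21, foo=49}
  after event 4 (t=13: SET foo = 13): {bar=21, foo=13}
  after event 5 (t=23: DEC bar by 12): {bar=9, foo=13}
  after event 6 (t=30: DEC baz by 9): {bar=9, baz=-9, foo=13}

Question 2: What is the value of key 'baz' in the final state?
Track key 'baz' through all 10 events:
  event 1 (t=6: DEL bar): baz unchanged
  event 2 (t=7: SET foo = 49): baz unchanged
  event 3 (t=8: SET bar = 21): baz unchanged
  event 4 (t=13: SET foo = 13): baz unchanged
  event 5 (t=23: DEC bar by 12): baz unchanged
  event 6 (t=30: DEC baz by 9): baz (absent) -> -9
  event 7 (t=39: INC bar by 4): baz unchanged
  event 8 (t=45: DEL foo): baz unchanged
  event 9 (t=49: SET bar = 45): baz unchanged
  event 10 (t=57: DEC bar by 9): baz unchanged
Final: baz = -9

Answer: -9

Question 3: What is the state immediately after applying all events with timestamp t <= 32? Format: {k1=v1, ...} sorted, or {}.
Apply events with t <= 32 (6 events):
  after event 1 (t=6: DEL bar): {}
  after event 2 (t=7: SET foo = 49): {foo=49}
  after event 3 (t=8: SET bar = 21): {bar=21, foo=49}
  after event 4 (t=13: SET foo = 13): {bar=21, foo=13}
  after event 5 (t=23: DEC bar by 12): {bar=9, foo=13}
  after event 6 (t=30: DEC baz by 9): {bar=9, baz=-9, foo=13}

Answer: {bar=9, baz=-9, foo=13}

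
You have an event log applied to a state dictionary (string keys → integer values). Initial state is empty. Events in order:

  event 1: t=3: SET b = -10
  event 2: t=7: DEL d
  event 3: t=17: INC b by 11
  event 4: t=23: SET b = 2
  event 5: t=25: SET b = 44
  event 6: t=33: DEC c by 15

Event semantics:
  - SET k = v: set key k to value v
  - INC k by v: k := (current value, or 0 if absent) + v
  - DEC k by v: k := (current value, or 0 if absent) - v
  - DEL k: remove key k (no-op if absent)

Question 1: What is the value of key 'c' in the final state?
Answer: -15

Derivation:
Track key 'c' through all 6 events:
  event 1 (t=3: SET b = -10): c unchanged
  event 2 (t=7: DEL d): c unchanged
  event 3 (t=17: INC b by 11): c unchanged
  event 4 (t=23: SET b = 2): c unchanged
  event 5 (t=25: SET b = 44): c unchanged
  event 6 (t=33: DEC c by 15): c (absent) -> -15
Final: c = -15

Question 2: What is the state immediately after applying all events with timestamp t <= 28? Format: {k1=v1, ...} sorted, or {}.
Apply events with t <= 28 (5 events):
  after event 1 (t=3: SET b = -10): {b=-10}
  after event 2 (t=7: DEL d): {b=-10}
  after event 3 (t=17: INC b by 11): {b=1}
  after event 4 (t=23: SET b = 2): {b=2}
  after event 5 (t=25: SET b = 44): {b=44}

Answer: {b=44}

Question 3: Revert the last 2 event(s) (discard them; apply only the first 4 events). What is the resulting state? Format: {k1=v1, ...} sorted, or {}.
Answer: {b=2}

Derivation:
Keep first 4 events (discard last 2):
  after event 1 (t=3: SET b = -10): {b=-10}
  after event 2 (t=7: DEL d): {b=-10}
  after event 3 (t=17: INC b by 11): {b=1}
  after event 4 (t=23: SET b = 2): {b=2}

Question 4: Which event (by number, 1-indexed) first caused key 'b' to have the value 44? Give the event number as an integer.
Looking for first event where b becomes 44:
  event 1: b = -10
  event 2: b = -10
  event 3: b = 1
  event 4: b = 2
  event 5: b 2 -> 44  <-- first match

Answer: 5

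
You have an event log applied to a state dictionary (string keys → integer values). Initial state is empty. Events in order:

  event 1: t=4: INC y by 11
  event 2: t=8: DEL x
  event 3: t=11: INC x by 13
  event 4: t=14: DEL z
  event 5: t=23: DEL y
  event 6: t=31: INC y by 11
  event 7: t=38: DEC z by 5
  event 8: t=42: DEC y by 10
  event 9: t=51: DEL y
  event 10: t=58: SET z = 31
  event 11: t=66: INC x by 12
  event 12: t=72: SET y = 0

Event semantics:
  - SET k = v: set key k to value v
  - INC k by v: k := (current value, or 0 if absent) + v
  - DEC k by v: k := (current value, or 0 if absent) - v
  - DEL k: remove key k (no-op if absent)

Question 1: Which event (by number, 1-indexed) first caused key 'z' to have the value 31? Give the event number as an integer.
Answer: 10

Derivation:
Looking for first event where z becomes 31:
  event 7: z = -5
  event 8: z = -5
  event 9: z = -5
  event 10: z -5 -> 31  <-- first match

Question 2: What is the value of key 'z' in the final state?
Track key 'z' through all 12 events:
  event 1 (t=4: INC y by 11): z unchanged
  event 2 (t=8: DEL x): z unchanged
  event 3 (t=11: INC x by 13): z unchanged
  event 4 (t=14: DEL z): z (absent) -> (absent)
  event 5 (t=23: DEL y): z unchanged
  event 6 (t=31: INC y by 11): z unchanged
  event 7 (t=38: DEC z by 5): z (absent) -> -5
  event 8 (t=42: DEC y by 10): z unchanged
  event 9 (t=51: DEL y): z unchanged
  event 10 (t=58: SET z = 31): z -5 -> 31
  event 11 (t=66: INC x by 12): z unchanged
  event 12 (t=72: SET y = 0): z unchanged
Final: z = 31

Answer: 31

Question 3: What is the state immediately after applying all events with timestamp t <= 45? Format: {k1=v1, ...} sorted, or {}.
Apply events with t <= 45 (8 events):
  after event 1 (t=4: INC y by 11): {y=11}
  after event 2 (t=8: DEL x): {y=11}
  after event 3 (t=11: INC x by 13): {x=13, y=11}
  after event 4 (t=14: DEL z): {x=13, y=11}
  after event 5 (t=23: DEL y): {x=13}
  after event 6 (t=31: INC y by 11): {x=13, y=11}
  after event 7 (t=38: DEC z by 5): {x=13, y=11, z=-5}
  after event 8 (t=42: DEC y by 10): {x=13, y=1, z=-5}

Answer: {x=13, y=1, z=-5}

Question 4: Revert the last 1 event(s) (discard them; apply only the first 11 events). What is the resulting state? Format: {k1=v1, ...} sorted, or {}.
Answer: {x=25, z=31}

Derivation:
Keep first 11 events (discard last 1):
  after event 1 (t=4: INC y by 11): {y=11}
  after event 2 (t=8: DEL x): {y=11}
  after event 3 (t=11: INC x by 13): {x=13, y=11}
  after event 4 (t=14: DEL z): {x=13, y=11}
  after event 5 (t=23: DEL y): {x=13}
  after event 6 (t=31: INC y by 11): {x=13, y=11}
  after event 7 (t=38: DEC z by 5): {x=13, y=11, z=-5}
  after event 8 (t=42: DEC y by 10): {x=13, y=1, z=-5}
  after event 9 (t=51: DEL y): {x=13, z=-5}
  after event 10 (t=58: SET z = 31): {x=13, z=31}
  after event 11 (t=66: INC x by 12): {x=25, z=31}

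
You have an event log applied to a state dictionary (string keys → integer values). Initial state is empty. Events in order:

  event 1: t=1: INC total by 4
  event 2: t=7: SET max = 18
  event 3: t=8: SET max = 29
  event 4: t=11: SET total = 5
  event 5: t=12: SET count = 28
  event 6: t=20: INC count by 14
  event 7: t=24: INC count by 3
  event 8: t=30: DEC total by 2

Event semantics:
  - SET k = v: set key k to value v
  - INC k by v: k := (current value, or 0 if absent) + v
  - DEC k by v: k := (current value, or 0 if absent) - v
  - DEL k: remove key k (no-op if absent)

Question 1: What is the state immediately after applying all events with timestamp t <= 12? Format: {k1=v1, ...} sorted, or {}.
Apply events with t <= 12 (5 events):
  after event 1 (t=1: INC total by 4): {total=4}
  after event 2 (t=7: SET max = 18): {max=18, total=4}
  after event 3 (t=8: SET max = 29): {max=29, total=4}
  after event 4 (t=11: SET total = 5): {max=29, total=5}
  after event 5 (t=12: SET count = 28): {count=28, max=29, total=5}

Answer: {count=28, max=29, total=5}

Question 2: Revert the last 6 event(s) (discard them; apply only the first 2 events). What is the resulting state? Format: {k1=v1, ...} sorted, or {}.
Keep first 2 events (discard last 6):
  after event 1 (t=1: INC total by 4): {total=4}
  after event 2 (t=7: SET max = 18): {max=18, total=4}

Answer: {max=18, total=4}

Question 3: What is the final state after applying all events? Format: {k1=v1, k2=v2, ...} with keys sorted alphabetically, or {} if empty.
  after event 1 (t=1: INC total by 4): {total=4}
  after event 2 (t=7: SET max = 18): {max=18, total=4}
  after event 3 (t=8: SET max = 29): {max=29, total=4}
  after event 4 (t=11: SET total = 5): {max=29, total=5}
  after event 5 (t=12: SET count = 28): {count=28, max=29, total=5}
  after event 6 (t=20: INC count by 14): {count=42, max=29, total=5}
  after event 7 (t=24: INC count by 3): {count=45, max=29, total=5}
  after event 8 (t=30: DEC total by 2): {count=45, max=29, total=3}

Answer: {count=45, max=29, total=3}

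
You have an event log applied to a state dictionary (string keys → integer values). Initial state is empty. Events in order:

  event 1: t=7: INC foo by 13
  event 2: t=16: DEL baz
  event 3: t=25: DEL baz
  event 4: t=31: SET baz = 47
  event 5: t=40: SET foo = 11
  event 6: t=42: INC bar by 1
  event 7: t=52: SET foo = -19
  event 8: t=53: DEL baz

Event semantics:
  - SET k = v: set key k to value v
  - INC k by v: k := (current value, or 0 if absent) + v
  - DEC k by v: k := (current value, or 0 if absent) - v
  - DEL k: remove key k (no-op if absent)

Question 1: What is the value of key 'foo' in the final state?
Track key 'foo' through all 8 events:
  event 1 (t=7: INC foo by 13): foo (absent) -> 13
  event 2 (t=16: DEL baz): foo unchanged
  event 3 (t=25: DEL baz): foo unchanged
  event 4 (t=31: SET baz = 47): foo unchanged
  event 5 (t=40: SET foo = 11): foo 13 -> 11
  event 6 (t=42: INC bar by 1): foo unchanged
  event 7 (t=52: SET foo = -19): foo 11 -> -19
  event 8 (t=53: DEL baz): foo unchanged
Final: foo = -19

Answer: -19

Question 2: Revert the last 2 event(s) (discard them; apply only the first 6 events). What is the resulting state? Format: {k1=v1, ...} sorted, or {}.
Keep first 6 events (discard last 2):
  after event 1 (t=7: INC foo by 13): {foo=13}
  after event 2 (t=16: DEL baz): {foo=13}
  after event 3 (t=25: DEL baz): {foo=13}
  after event 4 (t=31: SET baz = 47): {baz=47, foo=13}
  after event 5 (t=40: SET foo = 11): {baz=47, foo=11}
  after event 6 (t=42: INC bar by 1): {bar=1, baz=47, foo=11}

Answer: {bar=1, baz=47, foo=11}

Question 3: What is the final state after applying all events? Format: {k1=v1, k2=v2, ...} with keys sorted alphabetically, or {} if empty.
Answer: {bar=1, foo=-19}

Derivation:
  after event 1 (t=7: INC foo by 13): {foo=13}
  after event 2 (t=16: DEL baz): {foo=13}
  after event 3 (t=25: DEL baz): {foo=13}
  after event 4 (t=31: SET baz = 47): {baz=47, foo=13}
  after event 5 (t=40: SET foo = 11): {baz=47, foo=11}
  after event 6 (t=42: INC bar by 1): {bar=1, baz=47, foo=11}
  after event 7 (t=52: SET foo = -19): {bar=1, baz=47, foo=-19}
  after event 8 (t=53: DEL baz): {bar=1, foo=-19}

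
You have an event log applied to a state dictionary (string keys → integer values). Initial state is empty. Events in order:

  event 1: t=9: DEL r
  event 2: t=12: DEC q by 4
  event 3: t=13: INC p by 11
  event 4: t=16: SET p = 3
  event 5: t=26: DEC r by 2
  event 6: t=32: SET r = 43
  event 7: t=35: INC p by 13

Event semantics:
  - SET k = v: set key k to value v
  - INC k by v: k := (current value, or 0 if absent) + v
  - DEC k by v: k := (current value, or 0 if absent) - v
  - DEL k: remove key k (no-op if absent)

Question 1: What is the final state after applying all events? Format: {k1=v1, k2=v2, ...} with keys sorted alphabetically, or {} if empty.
  after event 1 (t=9: DEL r): {}
  after event 2 (t=12: DEC q by 4): {q=-4}
  after event 3 (t=13: INC p by 11): {p=11, q=-4}
  after event 4 (t=16: SET p = 3): {p=3, q=-4}
  after event 5 (t=26: DEC r by 2): {p=3, q=-4, r=-2}
  after event 6 (t=32: SET r = 43): {p=3, q=-4, r=43}
  after event 7 (t=35: INC p by 13): {p=16, q=-4, r=43}

Answer: {p=16, q=-4, r=43}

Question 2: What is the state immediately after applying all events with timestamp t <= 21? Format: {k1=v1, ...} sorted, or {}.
Answer: {p=3, q=-4}

Derivation:
Apply events with t <= 21 (4 events):
  after event 1 (t=9: DEL r): {}
  after event 2 (t=12: DEC q by 4): {q=-4}
  after event 3 (t=13: INC p by 11): {p=11, q=-4}
  after event 4 (t=16: SET p = 3): {p=3, q=-4}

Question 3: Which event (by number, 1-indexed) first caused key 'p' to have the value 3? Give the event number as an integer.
Looking for first event where p becomes 3:
  event 3: p = 11
  event 4: p 11 -> 3  <-- first match

Answer: 4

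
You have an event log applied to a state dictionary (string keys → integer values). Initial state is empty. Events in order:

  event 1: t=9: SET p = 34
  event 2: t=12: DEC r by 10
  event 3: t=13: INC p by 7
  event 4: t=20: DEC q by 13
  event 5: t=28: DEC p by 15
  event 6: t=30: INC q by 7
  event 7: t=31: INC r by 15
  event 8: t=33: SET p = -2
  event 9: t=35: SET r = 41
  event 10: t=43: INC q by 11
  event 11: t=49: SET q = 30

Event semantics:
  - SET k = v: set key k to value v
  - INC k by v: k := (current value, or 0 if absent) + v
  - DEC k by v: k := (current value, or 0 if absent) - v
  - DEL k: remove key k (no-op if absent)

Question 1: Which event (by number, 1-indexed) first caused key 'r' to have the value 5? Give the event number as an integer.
Answer: 7

Derivation:
Looking for first event where r becomes 5:
  event 2: r = -10
  event 3: r = -10
  event 4: r = -10
  event 5: r = -10
  event 6: r = -10
  event 7: r -10 -> 5  <-- first match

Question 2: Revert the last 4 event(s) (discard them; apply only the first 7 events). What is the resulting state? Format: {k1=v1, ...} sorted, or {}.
Answer: {p=26, q=-6, r=5}

Derivation:
Keep first 7 events (discard last 4):
  after event 1 (t=9: SET p = 34): {p=34}
  after event 2 (t=12: DEC r by 10): {p=34, r=-10}
  after event 3 (t=13: INC p by 7): {p=41, r=-10}
  after event 4 (t=20: DEC q by 13): {p=41, q=-13, r=-10}
  after event 5 (t=28: DEC p by 15): {p=26, q=-13, r=-10}
  after event 6 (t=30: INC q by 7): {p=26, q=-6, r=-10}
  after event 7 (t=31: INC r by 15): {p=26, q=-6, r=5}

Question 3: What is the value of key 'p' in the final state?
Track key 'p' through all 11 events:
  event 1 (t=9: SET p = 34): p (absent) -> 34
  event 2 (t=12: DEC r by 10): p unchanged
  event 3 (t=13: INC p by 7): p 34 -> 41
  event 4 (t=20: DEC q by 13): p unchanged
  event 5 (t=28: DEC p by 15): p 41 -> 26
  event 6 (t=30: INC q by 7): p unchanged
  event 7 (t=31: INC r by 15): p unchanged
  event 8 (t=33: SET p = -2): p 26 -> -2
  event 9 (t=35: SET r = 41): p unchanged
  event 10 (t=43: INC q by 11): p unchanged
  event 11 (t=49: SET q = 30): p unchanged
Final: p = -2

Answer: -2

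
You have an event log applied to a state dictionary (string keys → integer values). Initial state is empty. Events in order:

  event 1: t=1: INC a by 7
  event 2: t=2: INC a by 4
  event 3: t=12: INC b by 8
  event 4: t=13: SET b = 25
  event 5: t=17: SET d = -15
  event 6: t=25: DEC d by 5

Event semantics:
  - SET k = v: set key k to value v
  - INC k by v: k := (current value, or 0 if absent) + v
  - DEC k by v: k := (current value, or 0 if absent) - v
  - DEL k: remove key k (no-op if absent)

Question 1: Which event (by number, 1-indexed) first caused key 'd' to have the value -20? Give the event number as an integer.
Looking for first event where d becomes -20:
  event 5: d = -15
  event 6: d -15 -> -20  <-- first match

Answer: 6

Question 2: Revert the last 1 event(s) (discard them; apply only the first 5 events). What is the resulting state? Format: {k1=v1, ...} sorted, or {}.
Answer: {a=11, b=25, d=-15}

Derivation:
Keep first 5 events (discard last 1):
  after event 1 (t=1: INC a by 7): {a=7}
  after event 2 (t=2: INC a by 4): {a=11}
  after event 3 (t=12: INC b by 8): {a=11, b=8}
  after event 4 (t=13: SET b = 25): {a=11, b=25}
  after event 5 (t=17: SET d = -15): {a=11, b=25, d=-15}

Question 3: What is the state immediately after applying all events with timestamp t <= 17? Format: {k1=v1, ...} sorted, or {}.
Answer: {a=11, b=25, d=-15}

Derivation:
Apply events with t <= 17 (5 events):
  after event 1 (t=1: INC a by 7): {a=7}
  after event 2 (t=2: INC a by 4): {a=11}
  after event 3 (t=12: INC b by 8): {a=11, b=8}
  after event 4 (t=13: SET b = 25): {a=11, b=25}
  after event 5 (t=17: SET d = -15): {a=11, b=25, d=-15}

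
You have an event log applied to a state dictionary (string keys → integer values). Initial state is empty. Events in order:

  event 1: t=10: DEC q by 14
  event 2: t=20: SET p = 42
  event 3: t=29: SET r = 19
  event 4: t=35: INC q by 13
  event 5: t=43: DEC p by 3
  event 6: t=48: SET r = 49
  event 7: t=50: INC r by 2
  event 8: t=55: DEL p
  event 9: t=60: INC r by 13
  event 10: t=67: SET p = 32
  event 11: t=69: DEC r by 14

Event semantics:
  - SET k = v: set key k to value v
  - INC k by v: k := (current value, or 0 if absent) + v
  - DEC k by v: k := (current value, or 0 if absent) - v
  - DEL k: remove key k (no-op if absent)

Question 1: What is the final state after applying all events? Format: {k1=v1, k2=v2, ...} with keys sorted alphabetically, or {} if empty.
Answer: {p=32, q=-1, r=50}

Derivation:
  after event 1 (t=10: DEC q by 14): {q=-14}
  after event 2 (t=20: SET p = 42): {p=42, q=-14}
  after event 3 (t=29: SET r = 19): {p=42, q=-14, r=19}
  after event 4 (t=35: INC q by 13): {p=42, q=-1, r=19}
  after event 5 (t=43: DEC p by 3): {p=39, q=-1, r=19}
  after event 6 (t=48: SET r = 49): {p=39, q=-1, r=49}
  after event 7 (t=50: INC r by 2): {p=39, q=-1, r=51}
  after event 8 (t=55: DEL p): {q=-1, r=51}
  after event 9 (t=60: INC r by 13): {q=-1, r=64}
  after event 10 (t=67: SET p = 32): {p=32, q=-1, r=64}
  after event 11 (t=69: DEC r by 14): {p=32, q=-1, r=50}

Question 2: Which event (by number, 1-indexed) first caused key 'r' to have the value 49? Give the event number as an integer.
Answer: 6

Derivation:
Looking for first event where r becomes 49:
  event 3: r = 19
  event 4: r = 19
  event 5: r = 19
  event 6: r 19 -> 49  <-- first match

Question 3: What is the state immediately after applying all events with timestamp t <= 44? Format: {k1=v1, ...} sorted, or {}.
Apply events with t <= 44 (5 events):
  after event 1 (t=10: DEC q by 14): {q=-14}
  after event 2 (t=20: SET p = 42): {p=42, q=-14}
  after event 3 (t=29: SET r = 19): {p=42, q=-14, r=19}
  after event 4 (t=35: INC q by 13): {p=42, q=-1, r=19}
  after event 5 (t=43: DEC p by 3): {p=39, q=-1, r=19}

Answer: {p=39, q=-1, r=19}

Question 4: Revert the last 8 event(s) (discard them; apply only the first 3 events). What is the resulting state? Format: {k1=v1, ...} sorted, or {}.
Answer: {p=42, q=-14, r=19}

Derivation:
Keep first 3 events (discard last 8):
  after event 1 (t=10: DEC q by 14): {q=-14}
  after event 2 (t=20: SET p = 42): {p=42, q=-14}
  after event 3 (t=29: SET r = 19): {p=42, q=-14, r=19}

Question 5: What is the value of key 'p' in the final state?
Answer: 32

Derivation:
Track key 'p' through all 11 events:
  event 1 (t=10: DEC q by 14): p unchanged
  event 2 (t=20: SET p = 42): p (absent) -> 42
  event 3 (t=29: SET r = 19): p unchanged
  event 4 (t=35: INC q by 13): p unchanged
  event 5 (t=43: DEC p by 3): p 42 -> 39
  event 6 (t=48: SET r = 49): p unchanged
  event 7 (t=50: INC r by 2): p unchanged
  event 8 (t=55: DEL p): p 39 -> (absent)
  event 9 (t=60: INC r by 13): p unchanged
  event 10 (t=67: SET p = 32): p (absent) -> 32
  event 11 (t=69: DEC r by 14): p unchanged
Final: p = 32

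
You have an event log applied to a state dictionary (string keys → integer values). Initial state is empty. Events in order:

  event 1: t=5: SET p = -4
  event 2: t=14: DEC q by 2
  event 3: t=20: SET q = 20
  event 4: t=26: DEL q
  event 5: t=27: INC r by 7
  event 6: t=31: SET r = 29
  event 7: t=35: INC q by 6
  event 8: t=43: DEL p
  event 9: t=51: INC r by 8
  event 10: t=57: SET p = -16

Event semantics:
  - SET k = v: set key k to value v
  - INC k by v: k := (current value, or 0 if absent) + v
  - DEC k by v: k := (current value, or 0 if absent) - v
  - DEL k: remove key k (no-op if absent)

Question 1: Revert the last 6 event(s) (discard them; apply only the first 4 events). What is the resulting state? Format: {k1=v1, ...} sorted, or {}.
Answer: {p=-4}

Derivation:
Keep first 4 events (discard last 6):
  after event 1 (t=5: SET p = -4): {p=-4}
  after event 2 (t=14: DEC q by 2): {p=-4, q=-2}
  after event 3 (t=20: SET q = 20): {p=-4, q=20}
  after event 4 (t=26: DEL q): {p=-4}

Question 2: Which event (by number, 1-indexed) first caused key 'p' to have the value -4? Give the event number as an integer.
Answer: 1

Derivation:
Looking for first event where p becomes -4:
  event 1: p (absent) -> -4  <-- first match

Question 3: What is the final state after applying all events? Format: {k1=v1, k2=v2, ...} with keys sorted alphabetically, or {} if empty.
Answer: {p=-16, q=6, r=37}

Derivation:
  after event 1 (t=5: SET p = -4): {p=-4}
  after event 2 (t=14: DEC q by 2): {p=-4, q=-2}
  after event 3 (t=20: SET q = 20): {p=-4, q=20}
  after event 4 (t=26: DEL q): {p=-4}
  after event 5 (t=27: INC r by 7): {p=-4, r=7}
  after event 6 (t=31: SET r = 29): {p=-4, r=29}
  after event 7 (t=35: INC q by 6): {p=-4, q=6, r=29}
  after event 8 (t=43: DEL p): {q=6, r=29}
  after event 9 (t=51: INC r by 8): {q=6, r=37}
  after event 10 (t=57: SET p = -16): {p=-16, q=6, r=37}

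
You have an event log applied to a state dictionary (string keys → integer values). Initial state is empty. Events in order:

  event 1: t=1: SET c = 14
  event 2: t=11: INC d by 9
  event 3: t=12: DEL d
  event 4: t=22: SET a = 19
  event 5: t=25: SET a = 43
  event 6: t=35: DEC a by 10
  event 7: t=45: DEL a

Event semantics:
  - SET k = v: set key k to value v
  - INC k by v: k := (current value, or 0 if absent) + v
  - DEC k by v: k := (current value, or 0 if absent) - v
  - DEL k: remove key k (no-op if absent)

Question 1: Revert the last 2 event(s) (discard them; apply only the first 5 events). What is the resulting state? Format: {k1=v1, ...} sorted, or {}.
Keep first 5 events (discard last 2):
  after event 1 (t=1: SET c = 14): {c=14}
  after event 2 (t=11: INC d by 9): {c=14, d=9}
  after event 3 (t=12: DEL d): {c=14}
  after event 4 (t=22: SET a = 19): {a=19, c=14}
  after event 5 (t=25: SET a = 43): {a=43, c=14}

Answer: {a=43, c=14}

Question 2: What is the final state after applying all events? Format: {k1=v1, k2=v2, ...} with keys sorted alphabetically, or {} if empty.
Answer: {c=14}

Derivation:
  after event 1 (t=1: SET c = 14): {c=14}
  after event 2 (t=11: INC d by 9): {c=14, d=9}
  after event 3 (t=12: DEL d): {c=14}
  after event 4 (t=22: SET a = 19): {a=19, c=14}
  after event 5 (t=25: SET a = 43): {a=43, c=14}
  after event 6 (t=35: DEC a by 10): {a=33, c=14}
  after event 7 (t=45: DEL a): {c=14}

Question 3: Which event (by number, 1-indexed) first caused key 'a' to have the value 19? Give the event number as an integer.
Answer: 4

Derivation:
Looking for first event where a becomes 19:
  event 4: a (absent) -> 19  <-- first match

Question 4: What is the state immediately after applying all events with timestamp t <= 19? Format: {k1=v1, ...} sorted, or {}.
Apply events with t <= 19 (3 events):
  after event 1 (t=1: SET c = 14): {c=14}
  after event 2 (t=11: INC d by 9): {c=14, d=9}
  after event 3 (t=12: DEL d): {c=14}

Answer: {c=14}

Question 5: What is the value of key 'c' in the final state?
Track key 'c' through all 7 events:
  event 1 (t=1: SET c = 14): c (absent) -> 14
  event 2 (t=11: INC d by 9): c unchanged
  event 3 (t=12: DEL d): c unchanged
  event 4 (t=22: SET a = 19): c unchanged
  event 5 (t=25: SET a = 43): c unchanged
  event 6 (t=35: DEC a by 10): c unchanged
  event 7 (t=45: DEL a): c unchanged
Final: c = 14

Answer: 14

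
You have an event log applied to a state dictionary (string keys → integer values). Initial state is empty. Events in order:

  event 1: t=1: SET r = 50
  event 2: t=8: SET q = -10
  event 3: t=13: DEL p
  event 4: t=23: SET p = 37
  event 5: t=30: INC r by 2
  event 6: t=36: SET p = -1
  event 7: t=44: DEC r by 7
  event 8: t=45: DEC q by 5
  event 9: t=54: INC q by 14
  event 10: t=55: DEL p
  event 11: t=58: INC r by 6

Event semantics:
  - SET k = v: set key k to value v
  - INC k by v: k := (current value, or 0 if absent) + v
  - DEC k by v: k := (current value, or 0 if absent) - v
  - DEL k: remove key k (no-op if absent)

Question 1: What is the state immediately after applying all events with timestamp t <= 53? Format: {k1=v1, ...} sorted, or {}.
Answer: {p=-1, q=-15, r=45}

Derivation:
Apply events with t <= 53 (8 events):
  after event 1 (t=1: SET r = 50): {r=50}
  after event 2 (t=8: SET q = -10): {q=-10, r=50}
  after event 3 (t=13: DEL p): {q=-10, r=50}
  after event 4 (t=23: SET p = 37): {p=37, q=-10, r=50}
  after event 5 (t=30: INC r by 2): {p=37, q=-10, r=52}
  after event 6 (t=36: SET p = -1): {p=-1, q=-10, r=52}
  after event 7 (t=44: DEC r by 7): {p=-1, q=-10, r=45}
  after event 8 (t=45: DEC q by 5): {p=-1, q=-15, r=45}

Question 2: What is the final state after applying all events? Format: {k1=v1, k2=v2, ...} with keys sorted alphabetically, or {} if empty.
Answer: {q=-1, r=51}

Derivation:
  after event 1 (t=1: SET r = 50): {r=50}
  after event 2 (t=8: SET q = -10): {q=-10, r=50}
  after event 3 (t=13: DEL p): {q=-10, r=50}
  after event 4 (t=23: SET p = 37): {p=37, q=-10, r=50}
  after event 5 (t=30: INC r by 2): {p=37, q=-10, r=52}
  after event 6 (t=36: SET p = -1): {p=-1, q=-10, r=52}
  after event 7 (t=44: DEC r by 7): {p=-1, q=-10, r=45}
  after event 8 (t=45: DEC q by 5): {p=-1, q=-15, r=45}
  after event 9 (t=54: INC q by 14): {p=-1, q=-1, r=45}
  after event 10 (t=55: DEL p): {q=-1, r=45}
  after event 11 (t=58: INC r by 6): {q=-1, r=51}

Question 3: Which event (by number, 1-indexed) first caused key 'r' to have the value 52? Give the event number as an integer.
Looking for first event where r becomes 52:
  event 1: r = 50
  event 2: r = 50
  event 3: r = 50
  event 4: r = 50
  event 5: r 50 -> 52  <-- first match

Answer: 5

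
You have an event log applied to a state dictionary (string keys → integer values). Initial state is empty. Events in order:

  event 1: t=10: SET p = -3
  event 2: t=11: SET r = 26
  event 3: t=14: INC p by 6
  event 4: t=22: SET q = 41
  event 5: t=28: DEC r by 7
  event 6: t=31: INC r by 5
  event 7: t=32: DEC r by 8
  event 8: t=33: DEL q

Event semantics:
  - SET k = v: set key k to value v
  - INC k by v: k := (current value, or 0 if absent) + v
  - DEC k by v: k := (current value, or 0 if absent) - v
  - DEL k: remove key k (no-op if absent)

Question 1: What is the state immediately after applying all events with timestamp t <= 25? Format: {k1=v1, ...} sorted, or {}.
Answer: {p=3, q=41, r=26}

Derivation:
Apply events with t <= 25 (4 events):
  after event 1 (t=10: SET p = -3): {p=-3}
  after event 2 (t=11: SET r = 26): {p=-3, r=26}
  after event 3 (t=14: INC p by 6): {p=3, r=26}
  after event 4 (t=22: SET q = 41): {p=3, q=41, r=26}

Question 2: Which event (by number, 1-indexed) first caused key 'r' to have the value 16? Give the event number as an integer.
Looking for first event where r becomes 16:
  event 2: r = 26
  event 3: r = 26
  event 4: r = 26
  event 5: r = 19
  event 6: r = 24
  event 7: r 24 -> 16  <-- first match

Answer: 7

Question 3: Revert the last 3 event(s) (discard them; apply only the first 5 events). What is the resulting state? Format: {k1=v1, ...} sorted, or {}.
Answer: {p=3, q=41, r=19}

Derivation:
Keep first 5 events (discard last 3):
  after event 1 (t=10: SET p = -3): {p=-3}
  after event 2 (t=11: SET r = 26): {p=-3, r=26}
  after event 3 (t=14: INC p by 6): {p=3, r=26}
  after event 4 (t=22: SET q = 41): {p=3, q=41, r=26}
  after event 5 (t=28: DEC r by 7): {p=3, q=41, r=19}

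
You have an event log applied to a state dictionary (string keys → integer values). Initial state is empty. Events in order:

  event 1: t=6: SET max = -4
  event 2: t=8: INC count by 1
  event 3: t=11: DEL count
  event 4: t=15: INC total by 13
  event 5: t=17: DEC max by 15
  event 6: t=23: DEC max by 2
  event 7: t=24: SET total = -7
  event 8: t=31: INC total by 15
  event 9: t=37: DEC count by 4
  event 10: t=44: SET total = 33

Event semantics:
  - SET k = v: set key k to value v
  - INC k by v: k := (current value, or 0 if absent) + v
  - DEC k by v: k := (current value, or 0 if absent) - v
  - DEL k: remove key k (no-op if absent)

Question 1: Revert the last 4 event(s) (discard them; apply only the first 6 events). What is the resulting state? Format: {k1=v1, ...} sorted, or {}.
Keep first 6 events (discard last 4):
  after event 1 (t=6: SET max = -4): {max=-4}
  after event 2 (t=8: INC count by 1): {count=1, max=-4}
  after event 3 (t=11: DEL count): {max=-4}
  after event 4 (t=15: INC total by 13): {max=-4, total=13}
  after event 5 (t=17: DEC max by 15): {max=-19, total=13}
  after event 6 (t=23: DEC max by 2): {max=-21, total=13}

Answer: {max=-21, total=13}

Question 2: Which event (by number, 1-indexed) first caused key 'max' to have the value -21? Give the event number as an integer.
Looking for first event where max becomes -21:
  event 1: max = -4
  event 2: max = -4
  event 3: max = -4
  event 4: max = -4
  event 5: max = -19
  event 6: max -19 -> -21  <-- first match

Answer: 6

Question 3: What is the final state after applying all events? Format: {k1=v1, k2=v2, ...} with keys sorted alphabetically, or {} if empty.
  after event 1 (t=6: SET max = -4): {max=-4}
  after event 2 (t=8: INC count by 1): {count=1, max=-4}
  after event 3 (t=11: DEL count): {max=-4}
  after event 4 (t=15: INC total by 13): {max=-4, total=13}
  after event 5 (t=17: DEC max by 15): {max=-19, total=13}
  after event 6 (t=23: DEC max by 2): {max=-21, total=13}
  after event 7 (t=24: SET total = -7): {max=-21, total=-7}
  after event 8 (t=31: INC total by 15): {max=-21, total=8}
  after event 9 (t=37: DEC count by 4): {count=-4, max=-21, total=8}
  after event 10 (t=44: SET total = 33): {count=-4, max=-21, total=33}

Answer: {count=-4, max=-21, total=33}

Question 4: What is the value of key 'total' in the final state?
Answer: 33

Derivation:
Track key 'total' through all 10 events:
  event 1 (t=6: SET max = -4): total unchanged
  event 2 (t=8: INC count by 1): total unchanged
  event 3 (t=11: DEL count): total unchanged
  event 4 (t=15: INC total by 13): total (absent) -> 13
  event 5 (t=17: DEC max by 15): total unchanged
  event 6 (t=23: DEC max by 2): total unchanged
  event 7 (t=24: SET total = -7): total 13 -> -7
  event 8 (t=31: INC total by 15): total -7 -> 8
  event 9 (t=37: DEC count by 4): total unchanged
  event 10 (t=44: SET total = 33): total 8 -> 33
Final: total = 33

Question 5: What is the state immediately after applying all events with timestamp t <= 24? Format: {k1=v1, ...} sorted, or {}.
Apply events with t <= 24 (7 events):
  after event 1 (t=6: SET max = -4): {max=-4}
  after event 2 (t=8: INC count by 1): {count=1, max=-4}
  after event 3 (t=11: DEL count): {max=-4}
  after event 4 (t=15: INC total by 13): {max=-4, total=13}
  after event 5 (t=17: DEC max by 15): {max=-19, total=13}
  after event 6 (t=23: DEC max by 2): {max=-21, total=13}
  after event 7 (t=24: SET total = -7): {max=-21, total=-7}

Answer: {max=-21, total=-7}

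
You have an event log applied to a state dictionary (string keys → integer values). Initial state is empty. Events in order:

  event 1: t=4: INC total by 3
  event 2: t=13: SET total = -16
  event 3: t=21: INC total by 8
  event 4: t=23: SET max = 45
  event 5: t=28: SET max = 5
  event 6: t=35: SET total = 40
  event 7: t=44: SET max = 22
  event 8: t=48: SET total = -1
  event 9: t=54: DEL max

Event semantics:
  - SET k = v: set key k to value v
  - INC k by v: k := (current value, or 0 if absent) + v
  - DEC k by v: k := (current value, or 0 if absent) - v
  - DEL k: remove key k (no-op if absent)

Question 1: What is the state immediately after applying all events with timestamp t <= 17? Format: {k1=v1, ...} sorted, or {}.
Apply events with t <= 17 (2 events):
  after event 1 (t=4: INC total by 3): {total=3}
  after event 2 (t=13: SET total = -16): {total=-16}

Answer: {total=-16}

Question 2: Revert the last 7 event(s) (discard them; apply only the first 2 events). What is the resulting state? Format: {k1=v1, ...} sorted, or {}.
Keep first 2 events (discard last 7):
  after event 1 (t=4: INC total by 3): {total=3}
  after event 2 (t=13: SET total = -16): {total=-16}

Answer: {total=-16}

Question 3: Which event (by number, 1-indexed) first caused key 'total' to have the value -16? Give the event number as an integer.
Answer: 2

Derivation:
Looking for first event where total becomes -16:
  event 1: total = 3
  event 2: total 3 -> -16  <-- first match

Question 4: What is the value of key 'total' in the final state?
Answer: -1

Derivation:
Track key 'total' through all 9 events:
  event 1 (t=4: INC total by 3): total (absent) -> 3
  event 2 (t=13: SET total = -16): total 3 -> -16
  event 3 (t=21: INC total by 8): total -16 -> -8
  event 4 (t=23: SET max = 45): total unchanged
  event 5 (t=28: SET max = 5): total unchanged
  event 6 (t=35: SET total = 40): total -8 -> 40
  event 7 (t=44: SET max = 22): total unchanged
  event 8 (t=48: SET total = -1): total 40 -> -1
  event 9 (t=54: DEL max): total unchanged
Final: total = -1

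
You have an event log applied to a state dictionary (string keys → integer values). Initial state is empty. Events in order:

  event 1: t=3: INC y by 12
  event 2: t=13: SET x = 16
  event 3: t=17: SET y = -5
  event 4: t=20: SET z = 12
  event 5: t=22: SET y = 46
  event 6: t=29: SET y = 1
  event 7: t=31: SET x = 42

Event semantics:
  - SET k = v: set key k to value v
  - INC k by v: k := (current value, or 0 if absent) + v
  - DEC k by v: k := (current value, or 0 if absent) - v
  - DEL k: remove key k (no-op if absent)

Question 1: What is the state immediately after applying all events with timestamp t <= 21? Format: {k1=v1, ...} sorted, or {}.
Answer: {x=16, y=-5, z=12}

Derivation:
Apply events with t <= 21 (4 events):
  after event 1 (t=3: INC y by 12): {y=12}
  after event 2 (t=13: SET x = 16): {x=16, y=12}
  after event 3 (t=17: SET y = -5): {x=16, y=-5}
  after event 4 (t=20: SET z = 12): {x=16, y=-5, z=12}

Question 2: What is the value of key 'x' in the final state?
Answer: 42

Derivation:
Track key 'x' through all 7 events:
  event 1 (t=3: INC y by 12): x unchanged
  event 2 (t=13: SET x = 16): x (absent) -> 16
  event 3 (t=17: SET y = -5): x unchanged
  event 4 (t=20: SET z = 12): x unchanged
  event 5 (t=22: SET y = 46): x unchanged
  event 6 (t=29: SET y = 1): x unchanged
  event 7 (t=31: SET x = 42): x 16 -> 42
Final: x = 42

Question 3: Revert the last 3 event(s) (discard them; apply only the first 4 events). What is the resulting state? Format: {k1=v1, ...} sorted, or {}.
Keep first 4 events (discard last 3):
  after event 1 (t=3: INC y by 12): {y=12}
  after event 2 (t=13: SET x = 16): {x=16, y=12}
  after event 3 (t=17: SET y = -5): {x=16, y=-5}
  after event 4 (t=20: SET z = 12): {x=16, y=-5, z=12}

Answer: {x=16, y=-5, z=12}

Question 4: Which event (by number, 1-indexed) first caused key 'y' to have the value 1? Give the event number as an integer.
Looking for first event where y becomes 1:
  event 1: y = 12
  event 2: y = 12
  event 3: y = -5
  event 4: y = -5
  event 5: y = 46
  event 6: y 46 -> 1  <-- first match

Answer: 6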